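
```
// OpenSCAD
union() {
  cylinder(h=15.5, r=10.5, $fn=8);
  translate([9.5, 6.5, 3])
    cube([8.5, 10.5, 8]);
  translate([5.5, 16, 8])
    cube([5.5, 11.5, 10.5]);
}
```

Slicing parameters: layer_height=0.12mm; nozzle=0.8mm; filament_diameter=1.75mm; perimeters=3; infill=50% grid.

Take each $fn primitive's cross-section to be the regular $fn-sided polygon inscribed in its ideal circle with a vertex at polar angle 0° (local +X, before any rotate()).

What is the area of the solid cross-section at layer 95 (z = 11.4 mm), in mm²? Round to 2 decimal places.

375.08 mm²

At z = 11.4 mm: the cylinder: section is a regular 8-gon, circumradius r=10.5 (area = (8/2)·10.500²·sin(360°/8) = 311.83 mm²); the cube at (9.5, 6.5) does not reach this height (z outside [3, 11]); the cube at (5.5, 16) (footprint 5.5×11.5) is included at this height (area 63.25 mm²); Taking the union: the 2 present regions are separate (no shared area or edge), so areas and boundary lengths simply add and each stays a separate island — area = 375.08 mm². Overall, the cross-section has 2 separate islands. Net area = 375.08 mm².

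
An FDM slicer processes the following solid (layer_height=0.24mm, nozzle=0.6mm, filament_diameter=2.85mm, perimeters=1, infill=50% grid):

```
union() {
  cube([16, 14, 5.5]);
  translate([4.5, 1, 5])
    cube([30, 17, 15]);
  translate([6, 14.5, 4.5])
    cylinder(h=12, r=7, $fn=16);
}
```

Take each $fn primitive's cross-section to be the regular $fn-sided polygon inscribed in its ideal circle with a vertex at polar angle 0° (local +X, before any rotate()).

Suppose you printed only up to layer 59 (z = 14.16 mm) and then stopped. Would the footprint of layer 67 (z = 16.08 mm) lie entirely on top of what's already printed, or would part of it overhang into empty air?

entirely on top

Compare the two slices. At z = 14.16: the cube is absent (z outside [0, 5.5]); the cube at (4.5, 1) is present — its section is the full 30×17 rectangle (area 510.00 mm²); the r=7 cylinder at (6, 14.5) contributes a regular 16-gon of circumradius 7 (area = (16/2)·7.000²·sin(360°/16) = 150.01 mm²); Taking the union: the regions partially overlap — summed areas 660.01 mm² minus the doubly-counted overlap 76.15 mm² gives 583.86 mm² — area = 583.86 mm². At z = 16.08: the cube is not intersected at this z (z outside [0, 5.5]); the 30×17 cube at (4.5, 1) contributes its full rectangle (area 510.00 mm²); the r=7 cylinder at (6, 14.5) contributes a regular 16-gon of circumradius 7 (area = (16/2)·7.000²·sin(360°/16) = 150.01 mm²); Merging all regions: the regions partially overlap — summed areas 660.01 mm² minus the doubly-counted overlap 76.15 mm² gives 583.86 mm² — area = 583.86 mm². Checking containment: the cross-section at z = 16.08 is a subset of the cross-section at z = 14.16.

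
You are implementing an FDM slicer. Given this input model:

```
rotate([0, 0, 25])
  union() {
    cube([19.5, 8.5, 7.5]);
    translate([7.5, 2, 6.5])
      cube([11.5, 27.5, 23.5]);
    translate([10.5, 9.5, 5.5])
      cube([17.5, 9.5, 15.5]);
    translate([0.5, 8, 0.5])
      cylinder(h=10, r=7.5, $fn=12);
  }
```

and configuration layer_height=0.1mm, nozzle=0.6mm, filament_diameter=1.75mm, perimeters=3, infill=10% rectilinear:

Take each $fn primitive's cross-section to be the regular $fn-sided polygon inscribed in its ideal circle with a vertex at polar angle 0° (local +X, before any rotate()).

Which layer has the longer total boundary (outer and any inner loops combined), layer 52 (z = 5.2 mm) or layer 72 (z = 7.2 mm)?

Layer 52 (z = 5.2): the cube is present — its section is the full 19.5×8.5 rectangle (perimeter 56.00 mm); the cube at (7.5, 2) is not intersected at this z (z outside [6.5, 30]); the cube at (10.5, 9.5) does not reach this height (z outside [5.5, 21]); the r=7.5 cylinder at (0.5, 8) gives a regular 12-gon of circumradius 7.5 (constant along its height) (perimeter = 2·12·7.500·sin(180°/12) = 46.59 mm); Taking the union: the regions partially overlap (shared area 49.87 mm²), so the edge portions inside another operand are dropped and the merged outline is re-measured after clipping — boundary = 74.17 mm; (rotated 25° about Z; rotation is an isometry so areas/perimeters/island counts are preserved). So its perimeter = 74.17 mm. Layer 72 (z = 7.2): the 19.5×8.5 cube contributes its full rectangle (perimeter 56.00 mm); the cube at (7.5, 2) (footprint 11.5×27.5) is included at this height (perimeter 78.00 mm); the 17.5×9.5 cube at (10.5, 9.5) contributes its full rectangle (perimeter 54.00 mm); the r=7.5 cylinder at (0.5, 8) contributes a regular 12-gon of circumradius 7.5 (perimeter = 2·12·7.500·sin(180°/12) = 46.59 mm); Merging all regions: the regions partially overlap (shared area 205.62 mm²), so the edge portions inside another operand are dropped and the merged outline is re-measured after clipping — boundary = 131.76 mm; (rotated 25° about Z; rotation is an isometry so areas/perimeters/island counts are preserved). So its perimeter = 131.76 mm. Layer 72 is larger (131.76 vs 74.17 mm).

layer 72 (z = 7.2 mm)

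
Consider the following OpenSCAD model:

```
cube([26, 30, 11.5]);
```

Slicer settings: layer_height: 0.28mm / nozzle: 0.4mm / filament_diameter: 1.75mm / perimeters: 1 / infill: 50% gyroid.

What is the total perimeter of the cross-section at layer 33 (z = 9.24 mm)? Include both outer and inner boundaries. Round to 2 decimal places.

112.00 mm

At z = 9.24 mm: the cube is present — its section is the full 26×30 rectangle (perimeter 112.00 mm). Overall, the cross-section is a single solid region. Total boundary length (outer) = 112.00 mm.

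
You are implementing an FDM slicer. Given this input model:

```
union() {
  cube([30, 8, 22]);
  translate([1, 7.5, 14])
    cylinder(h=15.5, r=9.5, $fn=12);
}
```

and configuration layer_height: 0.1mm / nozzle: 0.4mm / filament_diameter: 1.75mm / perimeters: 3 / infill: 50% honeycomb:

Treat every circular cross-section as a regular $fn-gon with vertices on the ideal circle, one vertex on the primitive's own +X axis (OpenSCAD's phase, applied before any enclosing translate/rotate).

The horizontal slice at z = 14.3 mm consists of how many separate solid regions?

1

At z = 14.3 mm: the cube is present — its section is the full 30×8 rectangle; the r=9.5 cylinder at (1, 7.5) gives a regular 12-gon of circumradius 9.5 (constant along its height); Taking the union: the regions partially overlap (shared area 73.66 mm²), so overlapping operands fuse into one piece — 1 connected region. The result has 1 disconnected region.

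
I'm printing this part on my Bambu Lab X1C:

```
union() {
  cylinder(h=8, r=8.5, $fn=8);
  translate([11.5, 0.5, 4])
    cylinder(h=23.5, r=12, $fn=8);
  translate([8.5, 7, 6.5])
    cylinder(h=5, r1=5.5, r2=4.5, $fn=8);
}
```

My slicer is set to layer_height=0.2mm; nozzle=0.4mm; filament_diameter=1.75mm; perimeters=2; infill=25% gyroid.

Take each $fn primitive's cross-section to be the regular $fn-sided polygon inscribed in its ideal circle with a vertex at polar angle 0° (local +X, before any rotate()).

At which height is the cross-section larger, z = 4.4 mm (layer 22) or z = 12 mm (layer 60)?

Layer 22 (z = 4.4): the cylinder: section is a regular 8-gon, circumradius r=8.5 (area = (8/2)·8.500²·sin(360°/8) = 204.35 mm²); the r=12 cylinder at (11.5, 0.5) gives a regular 8-gon of circumradius 12 (constant along its height) (area = (8/2)·12.000²·sin(360°/8) = 407.29 mm²); the cone at (8.5, 7) is absent (z outside [6.5, 11.5]); Taking the union: the regions partially overlap — summed areas 611.65 mm² minus the doubly-counted overlap 83.89 mm² gives 527.76 mm² — area = 527.76 mm². So its area = 527.76 mm². Layer 60 (z = 12): the cylinder does not reach this height (z outside [0, 8]); the r=12 cylinder at (11.5, 0.5) gives a regular 8-gon of circumradius 12 (constant along its height) (area = (8/2)·12.000²·sin(360°/8) = 407.29 mm²); the cone at (8.5, 7) is not intersected at this z (z outside [6.5, 11.5]); Combining (union): only the r=12 cylinder at (11.5, 0.5) is present, so the union is just that shape — area = 407.29 mm². So its area = 407.29 mm². Layer 22 is larger (527.76 vs 407.29 mm²).

layer 22 (z = 4.4 mm)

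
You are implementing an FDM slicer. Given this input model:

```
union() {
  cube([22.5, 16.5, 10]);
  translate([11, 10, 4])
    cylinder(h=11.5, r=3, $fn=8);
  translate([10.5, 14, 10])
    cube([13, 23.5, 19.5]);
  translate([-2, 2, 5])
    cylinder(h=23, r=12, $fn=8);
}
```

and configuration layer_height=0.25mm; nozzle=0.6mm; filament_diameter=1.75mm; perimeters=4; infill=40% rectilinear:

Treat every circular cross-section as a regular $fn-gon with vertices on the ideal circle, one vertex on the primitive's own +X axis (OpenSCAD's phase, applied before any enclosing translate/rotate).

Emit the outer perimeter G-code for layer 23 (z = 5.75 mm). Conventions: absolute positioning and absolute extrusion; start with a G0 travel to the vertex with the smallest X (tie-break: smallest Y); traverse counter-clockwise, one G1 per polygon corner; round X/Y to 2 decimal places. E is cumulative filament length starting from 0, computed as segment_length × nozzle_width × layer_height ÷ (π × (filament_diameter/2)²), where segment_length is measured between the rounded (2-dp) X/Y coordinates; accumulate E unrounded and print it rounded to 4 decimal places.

G0 X-14.00 Y2.00 Z5.75
G1 X-10.49 Y-6.49 E0.5729
G1 X-2.00 Y-10.00 E1.1458
G1 X6.49 Y-6.49 E1.7188
G1 X9.17 Y0.00 E2.1567
G1 X22.50 Y0.00 E2.9880
G1 X22.50 Y16.50 E4.0169
G1 X0.00 Y16.50 E5.4201
G1 X0.00 Y13.17 E5.6278
G1 X-2.00 Y14.00 E5.7628
G1 X-10.49 Y10.49 E6.3357
G1 X-14.00 Y2.00 E6.9087

At z = 5.75 mm: the cube is present — its section is the full 22.5×16.5 rectangle; the cylinder at (11, 10): section is a regular 8-gon, circumradius r=3; the cube at (10.5, 14) does not reach this height (z outside [10, 29.5]); the r=12 cylinder at (-2, 2) contributes a regular 8-gon of circumradius 12; Taking the union: the regions partially overlap (shared area 123.28 mm²), so overlapping operands fuse into one piece — 1 connected region. The outline is a single polygon with 11 vertices. Extrusion per mm of travel: 0.6 × 0.25 / (π × 0.875²) = 0.062363. Accumulating E over each segment gives final E = 6.9087.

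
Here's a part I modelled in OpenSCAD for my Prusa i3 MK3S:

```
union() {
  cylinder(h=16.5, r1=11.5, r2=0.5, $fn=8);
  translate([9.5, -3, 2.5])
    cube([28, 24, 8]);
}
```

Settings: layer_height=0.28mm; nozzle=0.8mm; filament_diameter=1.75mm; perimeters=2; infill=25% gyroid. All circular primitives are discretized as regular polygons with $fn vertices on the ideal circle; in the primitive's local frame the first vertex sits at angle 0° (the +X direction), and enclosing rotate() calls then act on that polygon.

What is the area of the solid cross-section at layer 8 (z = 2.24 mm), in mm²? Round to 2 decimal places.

283.22 mm²

At z = 2.24 mm: the cone: at t=0.136 of its height the radius interpolates to r₁+(r₂−r₁)t = 10.007, giving a regular 8-gon of that circumradius (area = (8/2)·10.007²·sin(360°/8) = 283.22 mm²); the cube at (9.5, -3) is absent (z outside [2.5, 10.5]); Combining (union): only the cone is present, so the union is just that shape — area = 283.22 mm². Overall, the cross-section is a single solid region. Net area = 283.22 mm².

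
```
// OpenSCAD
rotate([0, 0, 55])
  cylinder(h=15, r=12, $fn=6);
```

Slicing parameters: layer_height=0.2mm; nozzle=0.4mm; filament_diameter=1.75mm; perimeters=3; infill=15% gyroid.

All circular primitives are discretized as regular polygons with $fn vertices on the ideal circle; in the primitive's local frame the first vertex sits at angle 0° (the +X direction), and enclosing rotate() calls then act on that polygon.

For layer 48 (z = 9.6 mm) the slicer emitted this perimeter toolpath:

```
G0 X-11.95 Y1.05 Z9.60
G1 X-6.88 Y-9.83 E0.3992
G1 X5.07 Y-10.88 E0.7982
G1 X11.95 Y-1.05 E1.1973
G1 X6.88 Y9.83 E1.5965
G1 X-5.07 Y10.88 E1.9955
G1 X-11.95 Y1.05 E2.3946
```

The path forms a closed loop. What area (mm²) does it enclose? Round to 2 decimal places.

374.08 mm²

Apply the shoelace formula to the sequence of (X, Y) vertices; enclosed area = 374.08 mm².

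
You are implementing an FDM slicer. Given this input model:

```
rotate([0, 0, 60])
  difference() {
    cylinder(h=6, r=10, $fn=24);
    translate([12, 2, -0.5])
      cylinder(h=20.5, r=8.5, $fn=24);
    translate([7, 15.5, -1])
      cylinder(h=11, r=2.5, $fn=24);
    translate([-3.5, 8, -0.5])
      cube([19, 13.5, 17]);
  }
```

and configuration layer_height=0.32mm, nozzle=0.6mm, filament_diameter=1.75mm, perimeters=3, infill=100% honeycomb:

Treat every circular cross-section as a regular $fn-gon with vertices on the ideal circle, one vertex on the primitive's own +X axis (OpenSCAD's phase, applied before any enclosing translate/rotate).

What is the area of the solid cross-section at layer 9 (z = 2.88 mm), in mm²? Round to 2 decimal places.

237.43 mm²

At z = 2.88 mm: the cylinder: section is a regular 24-gon, circumradius r=10 (area = (24/2)·10.000²·sin(360°/24) = 310.58 mm²); the r=8.5 cylinder at (12, 2) contributes a regular 24-gon of circumradius 8.5 (area = (24/2)·8.500²·sin(360°/24) = 224.40 mm²); the r=2.5 cylinder at (7, 15.5) contributes a regular 24-gon of circumradius 2.5 (area = (24/2)·2.500²·sin(360°/24) = 19.41 mm²); the cube at (-3.5, 8) (footprint 19×13.5) is included at this height (area 256.50 mm²); Taking the first minus the rest: starting from the r=10 cylinder (310.58 mm²), the r=8.5 cylinder at (12, 2) partially overlaps it — only the 59.26 mm² overlap (of its 224.40 mm²) is removed, clipping the outline; the r=2.5 cylinder at (7, 15.5) misses the remaining region (no effect); the 19×13.5 cube at (-3.5, 8) partially overlaps it — only the 13.89 mm² overlap (of its 256.50 mm²) is removed, clipping the outline — area = 237.43 mm²; (rotated 60° about Z; rotation is an isometry so areas/perimeters/island counts are preserved). Overall, the cross-section is a single solid region. Net area = 237.43 mm².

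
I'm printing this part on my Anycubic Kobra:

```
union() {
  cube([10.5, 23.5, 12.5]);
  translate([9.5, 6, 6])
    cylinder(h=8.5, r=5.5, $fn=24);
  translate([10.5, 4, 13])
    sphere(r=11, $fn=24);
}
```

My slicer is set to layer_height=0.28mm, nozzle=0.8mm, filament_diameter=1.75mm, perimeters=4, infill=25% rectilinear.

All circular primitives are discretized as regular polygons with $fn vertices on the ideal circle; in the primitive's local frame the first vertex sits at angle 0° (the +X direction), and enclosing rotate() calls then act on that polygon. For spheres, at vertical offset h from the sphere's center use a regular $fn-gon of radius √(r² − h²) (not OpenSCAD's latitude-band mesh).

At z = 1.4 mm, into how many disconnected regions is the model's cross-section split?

1

At z = 1.4 mm: the 10.5×23.5 cube contributes its full rectangle; the cylinder at (9.5, 6) does not reach this height (z outside [6, 14.5]); the sphere at (10.5, 4) does not reach this height (|z−center|=11.600 > r=11); Merging all regions: only the 10.5×23.5 cube is present, so the union is just that shape — 1 connected region. The result has 1 disconnected region.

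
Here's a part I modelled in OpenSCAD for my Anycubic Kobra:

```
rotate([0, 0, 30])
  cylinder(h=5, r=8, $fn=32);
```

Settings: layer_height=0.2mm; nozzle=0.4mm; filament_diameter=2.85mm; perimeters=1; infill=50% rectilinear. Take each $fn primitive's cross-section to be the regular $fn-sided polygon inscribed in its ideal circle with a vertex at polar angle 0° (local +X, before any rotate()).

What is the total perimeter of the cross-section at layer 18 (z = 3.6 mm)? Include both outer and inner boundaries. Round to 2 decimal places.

At z = 3.6 mm: the r=8 cylinder gives a regular 32-gon of circumradius 8 (constant along its height) (perimeter = 2·32·8.000·sin(180°/32) = 50.18 mm); (rotated 30° about Z; rotation is an isometry so areas/perimeters/island counts are preserved). Overall, the cross-section is a single solid region. Total boundary length (outer) = 50.18 mm.

50.18 mm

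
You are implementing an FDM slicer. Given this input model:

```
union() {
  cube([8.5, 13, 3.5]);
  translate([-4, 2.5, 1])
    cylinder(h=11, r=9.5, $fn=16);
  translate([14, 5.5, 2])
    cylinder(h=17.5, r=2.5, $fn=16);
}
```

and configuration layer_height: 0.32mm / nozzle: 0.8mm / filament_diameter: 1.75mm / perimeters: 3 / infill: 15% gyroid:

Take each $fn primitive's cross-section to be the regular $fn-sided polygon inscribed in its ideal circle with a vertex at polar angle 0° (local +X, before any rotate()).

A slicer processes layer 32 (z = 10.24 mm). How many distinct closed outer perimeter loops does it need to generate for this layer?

At z = 10.24 mm: the cube does not reach this height (z outside [0, 3.5]); the r=9.5 cylinder at (-4, 2.5) contributes a regular 16-gon of circumradius 9.5; the r=2.5 cylinder at (14, 5.5) contributes a regular 16-gon of circumradius 2.5; Merging all regions: the 2 present regions are separate (no shared area or edge), so areas and boundary lengths simply add and each stays a separate island — 2 connected regions. The result has 2 disconnected regions.

2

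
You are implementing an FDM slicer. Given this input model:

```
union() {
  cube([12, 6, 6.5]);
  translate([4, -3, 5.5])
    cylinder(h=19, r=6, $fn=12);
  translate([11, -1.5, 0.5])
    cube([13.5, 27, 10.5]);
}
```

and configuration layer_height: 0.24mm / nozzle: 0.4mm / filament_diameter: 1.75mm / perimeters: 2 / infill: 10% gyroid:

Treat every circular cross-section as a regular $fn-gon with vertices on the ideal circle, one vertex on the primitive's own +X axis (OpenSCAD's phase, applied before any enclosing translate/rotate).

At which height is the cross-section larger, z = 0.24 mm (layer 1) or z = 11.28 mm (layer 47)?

layer 47 (z = 11.28 mm)

Layer 1 (z = 0.24): the cube (footprint 12×6) is included at this height (area 72.00 mm²); the cylinder at (4, -3) is absent (z outside [5.5, 24.5]); the cube at (11, -1.5) is absent (z outside [0.5, 11]); Merging all regions: only the 12×6 cube is present, so the union is just that shape — area = 72.00 mm². So its area = 72.00 mm². Layer 47 (z = 11.28): the cube is absent (z outside [0, 6.5]); the r=6 cylinder at (4, -3) contributes a regular 12-gon of circumradius 6 (area = (12/2)·6.000²·sin(360°/12) = 108.00 mm²); the cube at (11, -1.5) does not reach this height (z outside [0.5, 11]); Combining (union): only the r=6 cylinder at (4, -3) is present, so the union is just that shape — area = 108.00 mm². So its area = 108.00 mm². Layer 47 is larger (108.00 vs 72.00 mm²).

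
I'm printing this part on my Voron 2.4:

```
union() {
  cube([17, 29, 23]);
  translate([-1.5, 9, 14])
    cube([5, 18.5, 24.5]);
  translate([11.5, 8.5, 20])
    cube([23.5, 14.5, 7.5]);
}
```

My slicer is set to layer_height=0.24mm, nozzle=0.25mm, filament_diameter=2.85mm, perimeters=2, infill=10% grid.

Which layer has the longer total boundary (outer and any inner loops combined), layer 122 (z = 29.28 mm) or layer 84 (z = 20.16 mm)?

Layer 122 (z = 29.28): the cube does not reach this height (z outside [0, 23]); the cube at (-1.5, 9) (footprint 5×18.5) is included at this height (perimeter 47.00 mm); the cube at (11.5, 8.5) is absent (z outside [20, 27.5]); Combining (union): only the 5×18.5 cube at (-1.5, 9) is present, so the union is just that shape — boundary = 47.00 mm. So its perimeter = 47.00 mm. Layer 84 (z = 20.16): the cube is present — its section is the full 17×29 rectangle (perimeter 92.00 mm); the cube at (-1.5, 9) is present — its section is the full 5×18.5 rectangle (perimeter 47.00 mm); the 23.5×14.5 cube at (11.5, 8.5) contributes its full rectangle (perimeter 76.00 mm); Combining (union): the regions partially overlap (shared area 144.50 mm²), so the edge portions inside another operand are dropped and the merged outline is re-measured after clipping — boundary = 131.00 mm. So its perimeter = 131.00 mm. Layer 84 is larger (131.00 vs 47.00 mm).

layer 84 (z = 20.16 mm)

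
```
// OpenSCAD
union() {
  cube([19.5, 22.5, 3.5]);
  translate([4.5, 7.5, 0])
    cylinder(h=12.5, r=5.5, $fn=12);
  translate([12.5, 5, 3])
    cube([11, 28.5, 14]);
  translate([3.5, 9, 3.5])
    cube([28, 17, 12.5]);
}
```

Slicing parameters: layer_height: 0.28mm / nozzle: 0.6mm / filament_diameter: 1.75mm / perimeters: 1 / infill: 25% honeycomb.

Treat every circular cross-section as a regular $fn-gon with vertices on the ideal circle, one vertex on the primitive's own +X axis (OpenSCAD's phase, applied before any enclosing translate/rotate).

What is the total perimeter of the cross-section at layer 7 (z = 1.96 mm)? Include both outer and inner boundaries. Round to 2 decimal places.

84.41 mm

At z = 1.96 mm: the cube is present — its section is the full 19.5×22.5 rectangle (perimeter 84.00 mm); the r=5.5 cylinder at (4.5, 7.5) contributes a regular 12-gon of circumradius 5.5 (perimeter = 2·12·5.500·sin(180°/12) = 34.16 mm); the cube at (12.5, 5) does not reach this height (z outside [3, 17]); the cube at (3.5, 9) is not intersected at this z (z outside [3.5, 16]); Taking the union: the regions partially overlap (shared area 87.21 mm²), so the edge portions inside another operand are dropped and the merged outline is re-measured after clipping — boundary = 84.41 mm. Overall, the cross-section is a single solid region. Total boundary length (outer) = 84.41 mm.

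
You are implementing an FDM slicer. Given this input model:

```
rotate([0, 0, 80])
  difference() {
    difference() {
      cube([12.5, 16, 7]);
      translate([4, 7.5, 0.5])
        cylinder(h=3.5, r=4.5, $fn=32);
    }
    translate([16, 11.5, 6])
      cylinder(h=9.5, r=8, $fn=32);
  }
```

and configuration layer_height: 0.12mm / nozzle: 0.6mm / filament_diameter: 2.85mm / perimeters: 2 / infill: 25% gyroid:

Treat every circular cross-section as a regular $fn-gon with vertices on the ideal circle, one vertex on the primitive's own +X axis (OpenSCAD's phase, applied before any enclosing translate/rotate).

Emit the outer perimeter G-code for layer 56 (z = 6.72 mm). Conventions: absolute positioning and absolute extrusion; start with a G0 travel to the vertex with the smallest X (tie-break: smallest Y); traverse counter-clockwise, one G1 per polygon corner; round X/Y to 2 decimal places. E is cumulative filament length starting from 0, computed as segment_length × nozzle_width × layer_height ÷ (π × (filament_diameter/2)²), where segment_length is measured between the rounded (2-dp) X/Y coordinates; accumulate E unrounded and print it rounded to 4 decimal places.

At z = 6.72 mm: the 12.5×16 cube contributes its full rectangle; the cylinder at (4, 7.5) is absent (z outside [0.5, 4]); Subtracting the remaining from the first: none of the subtracted shapes is present at this height, so the 12.5×16 cube is unchanged — 1 connected region; the r=8 cylinder at (16, 11.5) contributes a regular 32-gon of circumradius 8; Taking the first minus the rest: starting from that combined region, the r=8 cylinder at (16, 11.5) partially overlaps it — only the 41.08 mm² overlap (of its 199.77 mm²) is removed, clipping the outline — 1 connected region; (rotated 80° about Z; rotation is an isometry so areas/perimeters/island counts are preserved). The outline is a single polygon with 14 vertices. Extrusion per mm of travel: 0.6 × 0.12 / (π × 1.425²) = 0.011286. Accumulating E over each segment gives final E = 0.6312.

G0 X-15.76 Y2.78 Z6.72
G1 X0.00 Y0.00 E0.1806
G1 X2.17 Y12.31 E0.3217
G1 X-2.11 Y13.06 E0.3707
G1 X-2.77 Y12.22 E0.3828
G1 X-3.96 Y11.20 E0.4005
G1 X-5.32 Y10.43 E0.4181
G1 X-6.82 Y9.94 E0.4359
G1 X-8.37 Y9.76 E0.4535
G1 X-9.94 Y9.88 E0.4713
G1 X-11.45 Y10.30 E0.4890
G1 X-12.85 Y11.01 E0.5067
G1 X-14.08 Y11.97 E0.5243
G1 X-14.13 Y12.03 E0.5252
G1 X-15.76 Y2.78 E0.6312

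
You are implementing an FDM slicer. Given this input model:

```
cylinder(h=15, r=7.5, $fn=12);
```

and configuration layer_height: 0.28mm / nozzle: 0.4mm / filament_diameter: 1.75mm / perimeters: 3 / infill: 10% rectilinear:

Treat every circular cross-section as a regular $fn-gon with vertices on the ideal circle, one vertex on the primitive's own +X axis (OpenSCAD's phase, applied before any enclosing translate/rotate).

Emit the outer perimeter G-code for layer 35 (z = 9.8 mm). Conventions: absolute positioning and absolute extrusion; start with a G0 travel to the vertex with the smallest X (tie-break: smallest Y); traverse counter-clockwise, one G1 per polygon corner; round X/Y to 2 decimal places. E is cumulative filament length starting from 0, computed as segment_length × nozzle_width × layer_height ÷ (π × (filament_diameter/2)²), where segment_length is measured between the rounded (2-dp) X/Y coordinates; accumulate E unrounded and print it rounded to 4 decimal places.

G0 X-7.50 Y0.00 Z9.80
G1 X-6.50 Y-3.75 E0.1807
G1 X-3.75 Y-6.50 E0.3618
G1 X0.00 Y-7.50 E0.5425
G1 X3.75 Y-6.50 E0.7232
G1 X6.50 Y-3.75 E0.9043
G1 X7.50 Y0.00 E1.0851
G1 X6.50 Y3.75 E1.2658
G1 X3.75 Y6.50 E1.4469
G1 X0.00 Y7.50 E1.6276
G1 X-3.75 Y6.50 E1.8083
G1 X-6.50 Y3.75 E1.9894
G1 X-7.50 Y0.00 E2.1701

At z = 9.8 mm: the r=7.5 cylinder gives a regular 12-gon of circumradius 7.5 (constant along its height). The outline is a single polygon with 12 vertices. Extrusion per mm of travel: 0.4 × 0.28 / (π × 0.875²) = 0.046564. Accumulating E over each segment gives final E = 2.1701.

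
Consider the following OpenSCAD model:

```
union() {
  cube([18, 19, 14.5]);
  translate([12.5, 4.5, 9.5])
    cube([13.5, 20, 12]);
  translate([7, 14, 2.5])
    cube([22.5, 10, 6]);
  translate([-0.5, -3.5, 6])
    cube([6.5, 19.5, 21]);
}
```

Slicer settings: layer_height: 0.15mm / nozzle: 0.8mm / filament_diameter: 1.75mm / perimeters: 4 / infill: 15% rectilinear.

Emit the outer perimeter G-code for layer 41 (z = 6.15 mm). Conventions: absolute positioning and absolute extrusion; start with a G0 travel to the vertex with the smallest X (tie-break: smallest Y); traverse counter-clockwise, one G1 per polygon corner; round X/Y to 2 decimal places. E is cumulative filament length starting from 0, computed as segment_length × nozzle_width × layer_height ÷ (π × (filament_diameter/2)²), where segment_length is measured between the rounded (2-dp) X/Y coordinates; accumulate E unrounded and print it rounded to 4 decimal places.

At z = 6.15 mm: the 18×19 cube contributes its full rectangle; the cube at (12.5, 4.5) does not reach this height (z outside [9.5, 21.5]); the 22.5×10 cube at (7, 14) contributes its full rectangle; the 6.5×19.5 cube at (-0.5, -3.5) contributes its full rectangle; Combining (union): the regions partially overlap (shared area 151.00 mm²), so overlapping operands fuse into one piece — 1 connected region. The outline is a single polygon with 12 vertices. Extrusion per mm of travel: 0.8 × 0.15 / (π × 0.875²) = 0.049890. Accumulating E over each segment gives final E = 5.7374.

G0 X-0.50 Y-3.50 Z6.15
G1 X6.00 Y-3.50 E0.3243
G1 X6.00 Y0.00 E0.4989
G1 X18.00 Y0.00 E1.0976
G1 X18.00 Y14.00 E1.7960
G1 X29.50 Y14.00 E2.3698
G1 X29.50 Y24.00 E2.8687
G1 X7.00 Y24.00 E3.9912
G1 X7.00 Y19.00 E4.2407
G1 X0.00 Y19.00 E4.5899
G1 X0.00 Y16.00 E4.7396
G1 X-0.50 Y16.00 E4.7645
G1 X-0.50 Y-3.50 E5.7374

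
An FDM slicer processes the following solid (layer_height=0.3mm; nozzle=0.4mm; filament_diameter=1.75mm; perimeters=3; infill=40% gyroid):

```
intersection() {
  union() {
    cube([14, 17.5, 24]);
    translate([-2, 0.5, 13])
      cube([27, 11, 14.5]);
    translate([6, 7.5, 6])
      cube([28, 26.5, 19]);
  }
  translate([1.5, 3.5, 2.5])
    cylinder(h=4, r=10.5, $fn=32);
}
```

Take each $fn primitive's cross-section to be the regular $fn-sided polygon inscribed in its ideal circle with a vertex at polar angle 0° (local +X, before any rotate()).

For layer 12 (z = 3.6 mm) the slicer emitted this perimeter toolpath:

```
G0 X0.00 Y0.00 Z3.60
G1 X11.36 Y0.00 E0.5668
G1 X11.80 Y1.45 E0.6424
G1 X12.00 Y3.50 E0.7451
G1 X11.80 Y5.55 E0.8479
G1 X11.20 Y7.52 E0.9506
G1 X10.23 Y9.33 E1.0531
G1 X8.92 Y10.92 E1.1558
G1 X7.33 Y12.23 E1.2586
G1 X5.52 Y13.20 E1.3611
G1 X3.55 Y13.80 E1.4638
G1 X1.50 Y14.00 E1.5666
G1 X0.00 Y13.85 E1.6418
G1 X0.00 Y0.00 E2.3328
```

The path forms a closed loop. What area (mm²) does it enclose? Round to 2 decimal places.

Apply the shoelace formula to the sequence of (X, Y) vertices; enclosed area = 142.84 mm².

142.84 mm²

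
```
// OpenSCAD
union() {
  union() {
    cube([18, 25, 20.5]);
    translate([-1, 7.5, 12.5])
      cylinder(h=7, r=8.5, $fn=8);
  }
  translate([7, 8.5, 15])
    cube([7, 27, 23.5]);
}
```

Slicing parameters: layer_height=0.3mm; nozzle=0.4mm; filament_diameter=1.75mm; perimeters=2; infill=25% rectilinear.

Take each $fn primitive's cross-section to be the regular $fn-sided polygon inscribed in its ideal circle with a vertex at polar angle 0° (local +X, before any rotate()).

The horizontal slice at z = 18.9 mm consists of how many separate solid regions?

1

At z = 18.9 mm: the cube (footprint 18×25) is included at this height; the r=8.5 cylinder at (-1, 7.5) gives a regular 8-gon of circumradius 8.5 (constant along its height); Combining (union): the regions partially overlap (shared area 85.18 mm²), so overlapping operands fuse into one piece — 1 connected region; the cube at (7, 8.5) is present — its section is the full 7×27 rectangle; Taking the union: the regions partially overlap (shared area 115.50 mm²), so overlapping operands fuse into one piece — 1 connected region. The result has 1 disconnected region.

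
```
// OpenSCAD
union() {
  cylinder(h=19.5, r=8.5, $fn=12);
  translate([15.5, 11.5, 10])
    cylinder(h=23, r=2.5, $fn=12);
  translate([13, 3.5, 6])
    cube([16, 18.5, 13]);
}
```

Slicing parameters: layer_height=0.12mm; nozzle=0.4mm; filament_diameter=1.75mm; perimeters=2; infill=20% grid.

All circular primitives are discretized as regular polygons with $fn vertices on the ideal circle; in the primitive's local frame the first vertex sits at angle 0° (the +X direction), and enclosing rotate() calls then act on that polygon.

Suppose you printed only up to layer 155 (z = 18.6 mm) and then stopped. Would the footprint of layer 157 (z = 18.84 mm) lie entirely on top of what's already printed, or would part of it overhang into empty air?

Compare the two slices. At z = 18.6: the r=8.5 cylinder contributes a regular 12-gon of circumradius 8.5 (area = (12/2)·8.500²·sin(360°/12) = 216.75 mm²); the cylinder at (15.5, 11.5): section is a regular 12-gon, circumradius r=2.5 (area = (12/2)·2.500²·sin(360°/12) = 18.75 mm²); the cube at (13, 3.5) (footprint 16×18.5) is included at this height (area 296.00 mm²); Combining (union): the regions partially overlap — summed areas 531.50 mm² minus the doubly-counted overlap 18.75 mm² gives 512.75 mm² — area = 512.75 mm². At z = 18.84: the cylinder: section is a regular 12-gon, circumradius r=8.5 (area = (12/2)·8.500²·sin(360°/12) = 216.75 mm²); the r=2.5 cylinder at (15.5, 11.5) contributes a regular 12-gon of circumradius 2.5 (area = (12/2)·2.500²·sin(360°/12) = 18.75 mm²); the 16×18.5 cube at (13, 3.5) contributes its full rectangle (area 296.00 mm²); Combining (union): the regions partially overlap — summed areas 531.50 mm² minus the doubly-counted overlap 18.75 mm² gives 512.75 mm² — area = 512.75 mm². Checking containment: the cross-section at z = 18.84 is a subset of the cross-section at z = 18.6.

entirely on top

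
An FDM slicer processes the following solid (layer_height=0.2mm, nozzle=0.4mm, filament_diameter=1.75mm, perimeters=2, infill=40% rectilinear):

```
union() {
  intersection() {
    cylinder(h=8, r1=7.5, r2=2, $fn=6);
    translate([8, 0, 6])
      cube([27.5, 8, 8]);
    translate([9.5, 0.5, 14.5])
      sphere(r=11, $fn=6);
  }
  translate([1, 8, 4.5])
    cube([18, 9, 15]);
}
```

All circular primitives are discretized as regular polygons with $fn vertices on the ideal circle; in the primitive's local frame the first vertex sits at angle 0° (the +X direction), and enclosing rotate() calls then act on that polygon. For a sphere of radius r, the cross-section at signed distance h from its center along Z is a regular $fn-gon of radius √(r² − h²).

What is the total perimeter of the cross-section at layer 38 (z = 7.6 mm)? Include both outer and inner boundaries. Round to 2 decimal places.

At z = 7.6 mm: the cone contributes a regular 6-gon of circumradius 2.275 (interpolated between r1=7.5 and r2=2 at t=0.950) (perimeter = 2·6·2.275·sin(180°/6) = 13.65 mm); the cube at (8, 0) (footprint 27.5×8) is included at this height (perimeter 71.00 mm); the r=11 sphere at (9.5, 0.5) contributes a regular 6-gon of circumradius √(11²−6.9²) = 8.567 (perimeter = 2·6·8.567·sin(180°/6) = 51.40 mm); After intersecting: the 27.5×8 cube at (8, 0) does not overlap the cone (empty); the r=11 sphere at (9.5, 0.5) does not overlap the running intersection (empty) — nothing remains; the cube at (1, 8) is present — its section is the full 18×9 rectangle (perimeter 54.00 mm); Taking the union: only the 18×9 cube at (1, 8) is present, so the union is just that shape — boundary = 54.00 mm. Overall, the cross-section is a single solid region. Total boundary length (outer) = 54.00 mm.

54.00 mm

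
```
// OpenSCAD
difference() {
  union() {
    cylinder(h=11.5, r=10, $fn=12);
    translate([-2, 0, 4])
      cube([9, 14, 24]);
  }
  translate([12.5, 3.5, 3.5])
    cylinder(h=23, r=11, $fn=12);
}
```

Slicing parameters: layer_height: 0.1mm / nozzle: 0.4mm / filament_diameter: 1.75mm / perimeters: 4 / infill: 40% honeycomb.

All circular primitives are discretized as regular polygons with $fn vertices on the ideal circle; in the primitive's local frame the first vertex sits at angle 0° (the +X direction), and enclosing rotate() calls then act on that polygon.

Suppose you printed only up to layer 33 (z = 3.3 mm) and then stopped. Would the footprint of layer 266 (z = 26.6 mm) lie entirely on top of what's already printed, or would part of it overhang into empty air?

Compare the two slices. At z = 3.3: the r=10 cylinder gives a regular 12-gon of circumradius 10 (constant along its height) (area = (12/2)·10.000²·sin(360°/12) = 300.00 mm²); the cube at (-2, 0) is not intersected at this z (z outside [4, 28]); Taking the union: only the r=10 cylinder is present, so the union is just that shape — area = 300.00 mm²; the cylinder at (12.5, 3.5) is absent (z outside [3.5, 26.5]); After the difference (first − rest): none of the subtracted shapes is present at this height, so that combined region is unchanged — area = 300.00 mm². At z = 26.6: the cylinder is not intersected at this z (z outside [0, 11.5]); the cube at (-2, 0) (footprint 9×14) is included at this height (area 126.00 mm²); Merging all regions: only the 9×14 cube at (-2, 0) is present, so the union is just that shape — area = 126.00 mm²; the cylinder at (12.5, 3.5) is absent (z outside [3.5, 26.5]); Taking the first minus the rest: none of the subtracted shapes is present at this height, so the result so far is unchanged — area = 126.00 mm². Checking containment: at z = 26.6 the cross-section extends beyond the z = 3.3 cross-section by about 44.56 mm².

part overhangs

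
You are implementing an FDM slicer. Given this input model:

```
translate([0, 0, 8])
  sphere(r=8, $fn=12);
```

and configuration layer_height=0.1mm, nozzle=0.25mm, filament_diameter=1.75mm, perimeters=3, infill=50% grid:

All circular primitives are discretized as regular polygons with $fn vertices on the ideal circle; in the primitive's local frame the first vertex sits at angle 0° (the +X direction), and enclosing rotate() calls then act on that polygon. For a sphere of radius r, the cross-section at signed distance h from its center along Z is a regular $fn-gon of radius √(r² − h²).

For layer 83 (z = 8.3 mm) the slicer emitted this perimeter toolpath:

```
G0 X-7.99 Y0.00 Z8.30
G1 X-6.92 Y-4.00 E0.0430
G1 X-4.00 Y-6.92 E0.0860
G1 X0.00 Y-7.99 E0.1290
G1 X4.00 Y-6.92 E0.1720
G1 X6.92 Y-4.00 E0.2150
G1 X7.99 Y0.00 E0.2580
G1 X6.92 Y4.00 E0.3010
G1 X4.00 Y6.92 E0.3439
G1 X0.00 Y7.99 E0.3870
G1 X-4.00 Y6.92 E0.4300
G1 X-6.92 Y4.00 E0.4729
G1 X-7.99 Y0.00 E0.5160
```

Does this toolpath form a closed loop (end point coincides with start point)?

yes

Start point (G0): (-7.99, 0.00). End point (last G1): the path returns to the start — closed.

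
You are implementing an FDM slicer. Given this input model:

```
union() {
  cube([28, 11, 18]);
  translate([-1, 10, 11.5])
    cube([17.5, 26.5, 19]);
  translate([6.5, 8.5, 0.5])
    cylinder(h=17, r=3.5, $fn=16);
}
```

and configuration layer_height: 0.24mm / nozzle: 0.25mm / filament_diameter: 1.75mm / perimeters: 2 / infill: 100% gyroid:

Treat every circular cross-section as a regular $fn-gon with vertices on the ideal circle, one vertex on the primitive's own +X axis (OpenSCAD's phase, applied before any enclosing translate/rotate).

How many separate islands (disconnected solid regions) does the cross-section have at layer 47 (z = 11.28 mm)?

At z = 11.28 mm: the 28×11 cube contributes its full rectangle; the cube at (-1, 10) is not intersected at this z (z outside [11.5, 30.5]); the cylinder at (6.5, 8.5): section is a regular 16-gon, circumradius r=3.5; Combining (union): the regions partially overlap (shared area 34.38 mm²), so overlapping operands fuse into one piece — 1 connected region. Overall, the cross-section is a single solid region. Island count = 1.

1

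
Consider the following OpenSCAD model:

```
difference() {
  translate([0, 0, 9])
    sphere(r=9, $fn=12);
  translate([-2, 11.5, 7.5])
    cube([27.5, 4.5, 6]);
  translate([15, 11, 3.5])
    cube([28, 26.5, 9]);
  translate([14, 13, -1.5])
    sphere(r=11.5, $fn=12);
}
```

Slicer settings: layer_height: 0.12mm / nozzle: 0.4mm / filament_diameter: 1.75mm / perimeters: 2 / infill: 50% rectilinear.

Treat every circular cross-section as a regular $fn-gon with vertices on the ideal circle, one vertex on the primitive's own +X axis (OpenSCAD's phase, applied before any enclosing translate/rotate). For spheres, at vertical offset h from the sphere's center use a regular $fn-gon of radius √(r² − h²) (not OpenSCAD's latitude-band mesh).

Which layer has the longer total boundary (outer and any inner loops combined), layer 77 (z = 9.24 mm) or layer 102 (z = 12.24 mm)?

Layer 77 (z = 9.24): the r=9 sphere slices to a regular 12-gon of circumradius 8.997 (√(r²−h²) with h=0.24 from center) (perimeter = 2·12·8.997·sin(180°/12) = 55.89 mm); the cube at (-2, 11.5) is present — its section is the full 27.5×4.5 rectangle (perimeter 64.00 mm); the 28×26.5 cube at (15, 11) contributes its full rectangle (perimeter 109.00 mm); the r=11.5 sphere at (14, 13) slices to a regular 12-gon of circumradius 4.111 (√(r²−h²) with h=10.74 from center) (perimeter = 2·12·4.111·sin(180°/12) = 25.54 mm); After the difference (first − rest): starting from the r=9 sphere, the 27.5×4.5 cube at (-2, 11.5) misses the remaining region (no effect); the 28×26.5 cube at (15, 11) misses the remaining region (no effect); the r=11.5 sphere at (14, 13) misses the remaining region (no effect) — boundary = 55.89 mm. So its perimeter = 55.89 mm. Layer 102 (z = 12.24): the r=9 sphere slices to a regular 12-gon of circumradius 8.397 (√(r²−h²) with h=3.24 from center) (perimeter = 2·12·8.397·sin(180°/12) = 52.16 mm); the cube at (-2, 11.5) (footprint 27.5×4.5) is included at this height (perimeter 64.00 mm); the cube at (15, 11) is present — its section is the full 28×26.5 rectangle (perimeter 109.00 mm); the sphere at (14, 13) is not intersected at this z (|z−center|=13.740 > r=11.5); Subtracting the remaining from the first: starting from the r=9 sphere, the 27.5×4.5 cube at (-2, 11.5) misses the remaining region (no effect); the 28×26.5 cube at (15, 11) misses the remaining region (no effect) — boundary = 52.16 mm. So its perimeter = 52.16 mm. Layer 77 is larger (55.89 vs 52.16 mm).

layer 77 (z = 9.24 mm)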